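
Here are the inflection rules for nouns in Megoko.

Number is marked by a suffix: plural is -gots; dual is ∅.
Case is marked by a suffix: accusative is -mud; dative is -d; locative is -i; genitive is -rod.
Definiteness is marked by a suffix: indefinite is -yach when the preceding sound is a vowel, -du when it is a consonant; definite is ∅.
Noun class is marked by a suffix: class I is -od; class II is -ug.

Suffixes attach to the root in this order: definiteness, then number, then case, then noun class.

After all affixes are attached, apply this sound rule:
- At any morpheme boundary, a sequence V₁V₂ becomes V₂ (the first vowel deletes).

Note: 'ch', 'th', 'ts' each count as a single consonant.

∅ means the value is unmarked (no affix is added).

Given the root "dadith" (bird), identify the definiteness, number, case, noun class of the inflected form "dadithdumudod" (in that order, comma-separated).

Segment: dadith-du-mud-od.
definiteness: -yach/du → indefinite.
number: ∅ → dual.
case: -mud → accusative.
noun class: -od → class I.

indefinite, dual, accusative, class I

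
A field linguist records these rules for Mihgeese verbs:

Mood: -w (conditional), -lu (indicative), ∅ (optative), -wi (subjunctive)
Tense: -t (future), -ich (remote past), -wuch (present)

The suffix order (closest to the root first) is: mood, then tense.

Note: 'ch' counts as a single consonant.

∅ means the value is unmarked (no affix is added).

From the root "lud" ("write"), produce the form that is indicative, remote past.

ludluich

Attach mood indicative -lu → ludlu.
Attach tense remote past -ich → ludluich.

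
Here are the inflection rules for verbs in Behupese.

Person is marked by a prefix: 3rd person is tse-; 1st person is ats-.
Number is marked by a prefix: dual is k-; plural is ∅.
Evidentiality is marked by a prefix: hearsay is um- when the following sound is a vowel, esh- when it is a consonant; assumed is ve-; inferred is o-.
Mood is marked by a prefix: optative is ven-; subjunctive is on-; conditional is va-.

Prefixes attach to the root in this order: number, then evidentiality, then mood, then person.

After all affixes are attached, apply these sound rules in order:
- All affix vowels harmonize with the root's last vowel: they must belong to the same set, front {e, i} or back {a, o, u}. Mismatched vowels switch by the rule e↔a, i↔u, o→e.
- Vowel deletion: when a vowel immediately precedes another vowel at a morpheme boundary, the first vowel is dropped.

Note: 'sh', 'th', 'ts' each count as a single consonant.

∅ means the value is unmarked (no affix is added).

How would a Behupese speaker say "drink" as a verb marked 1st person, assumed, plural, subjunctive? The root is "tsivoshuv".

number = plural: zero marking, form stays tsivoshuv.
Attach evidentiality assumed ve- → vetsivoshuv.
Attach mood subjunctive on- → onvetsivoshuv.
Attach person 1st person ats- → atsonvetsivoshuv.
Apply vowel harmony: atsonvetsivoshuv → atsonvatsivoshuv.
Vowel deletion: no change.

atsonvatsivoshuv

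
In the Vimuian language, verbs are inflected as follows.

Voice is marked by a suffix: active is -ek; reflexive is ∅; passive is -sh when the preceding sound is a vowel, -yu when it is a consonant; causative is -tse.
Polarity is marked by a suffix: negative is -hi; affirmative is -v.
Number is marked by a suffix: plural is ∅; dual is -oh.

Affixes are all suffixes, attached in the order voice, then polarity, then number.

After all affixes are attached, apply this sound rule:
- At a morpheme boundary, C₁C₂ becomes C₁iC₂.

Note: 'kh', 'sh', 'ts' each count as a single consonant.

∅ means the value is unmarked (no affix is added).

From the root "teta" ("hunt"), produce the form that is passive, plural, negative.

tetashihi

Attach voice passive -sh (after vowel 'a') → tetash.
Attach polarity negative -hi → tetashhi.
number = plural: zero marking, form stays tetashhi.
Apply epenthesis: tetashhi → tetashihi.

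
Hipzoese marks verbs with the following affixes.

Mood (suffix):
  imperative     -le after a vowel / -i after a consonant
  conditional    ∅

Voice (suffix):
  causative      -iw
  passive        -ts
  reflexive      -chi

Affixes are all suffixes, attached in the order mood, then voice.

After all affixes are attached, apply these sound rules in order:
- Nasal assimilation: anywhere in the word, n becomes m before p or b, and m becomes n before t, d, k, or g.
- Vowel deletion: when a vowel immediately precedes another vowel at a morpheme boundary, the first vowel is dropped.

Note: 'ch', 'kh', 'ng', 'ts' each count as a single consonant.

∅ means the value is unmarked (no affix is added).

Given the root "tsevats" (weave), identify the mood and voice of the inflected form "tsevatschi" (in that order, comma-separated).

Segment: tsevats-chi.
mood: ∅ → conditional.
voice: -chi → reflexive.

conditional, reflexive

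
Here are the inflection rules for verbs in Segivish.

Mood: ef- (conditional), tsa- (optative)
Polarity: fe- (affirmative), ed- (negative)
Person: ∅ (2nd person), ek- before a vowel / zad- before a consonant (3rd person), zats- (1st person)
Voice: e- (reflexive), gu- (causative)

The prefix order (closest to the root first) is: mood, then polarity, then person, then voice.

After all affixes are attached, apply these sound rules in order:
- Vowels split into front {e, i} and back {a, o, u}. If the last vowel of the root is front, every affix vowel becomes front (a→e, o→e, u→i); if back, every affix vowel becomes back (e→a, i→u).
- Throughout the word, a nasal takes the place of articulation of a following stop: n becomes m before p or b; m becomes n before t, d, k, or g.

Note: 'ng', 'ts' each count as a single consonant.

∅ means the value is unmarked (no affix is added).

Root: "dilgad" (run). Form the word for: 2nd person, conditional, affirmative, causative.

Attach mood conditional ef- → efdilgad.
Attach polarity affirmative fe- → feefdilgad.
person = 2nd person: zero marking, form stays feefdilgad.
Attach voice causative gu- → gufeefdilgad.
Apply vowel harmony: gufeefdilgad → gufaafdilgad.
Nasal assimilation: no change.

gufaafdilgad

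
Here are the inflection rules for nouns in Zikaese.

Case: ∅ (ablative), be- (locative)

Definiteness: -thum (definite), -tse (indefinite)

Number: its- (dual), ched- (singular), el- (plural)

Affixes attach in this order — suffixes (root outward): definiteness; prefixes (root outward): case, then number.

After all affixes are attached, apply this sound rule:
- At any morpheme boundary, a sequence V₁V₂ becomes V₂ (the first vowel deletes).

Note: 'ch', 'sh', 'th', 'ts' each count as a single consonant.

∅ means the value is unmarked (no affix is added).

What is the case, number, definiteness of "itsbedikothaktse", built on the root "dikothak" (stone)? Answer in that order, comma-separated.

locative, dual, indefinite

Segment: its-be-dikothak-tse.
case: be- → locative.
number: its- → dual.
definiteness: -tse → indefinite.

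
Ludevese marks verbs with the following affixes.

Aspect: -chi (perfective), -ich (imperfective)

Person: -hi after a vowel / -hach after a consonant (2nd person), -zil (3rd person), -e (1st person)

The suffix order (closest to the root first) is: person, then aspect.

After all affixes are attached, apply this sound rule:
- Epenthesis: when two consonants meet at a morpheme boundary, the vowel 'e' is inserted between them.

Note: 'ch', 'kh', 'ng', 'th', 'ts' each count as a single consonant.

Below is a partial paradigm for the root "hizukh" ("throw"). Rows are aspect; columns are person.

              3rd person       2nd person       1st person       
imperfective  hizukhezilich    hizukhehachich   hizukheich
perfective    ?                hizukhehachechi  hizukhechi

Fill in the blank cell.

hizukhezilechi

Attach person 3rd person -zil → hizukhzil.
Attach aspect perfective -chi → hizukhzilchi.
Apply epenthesis: hizukhzilchi → hizukhezilechi.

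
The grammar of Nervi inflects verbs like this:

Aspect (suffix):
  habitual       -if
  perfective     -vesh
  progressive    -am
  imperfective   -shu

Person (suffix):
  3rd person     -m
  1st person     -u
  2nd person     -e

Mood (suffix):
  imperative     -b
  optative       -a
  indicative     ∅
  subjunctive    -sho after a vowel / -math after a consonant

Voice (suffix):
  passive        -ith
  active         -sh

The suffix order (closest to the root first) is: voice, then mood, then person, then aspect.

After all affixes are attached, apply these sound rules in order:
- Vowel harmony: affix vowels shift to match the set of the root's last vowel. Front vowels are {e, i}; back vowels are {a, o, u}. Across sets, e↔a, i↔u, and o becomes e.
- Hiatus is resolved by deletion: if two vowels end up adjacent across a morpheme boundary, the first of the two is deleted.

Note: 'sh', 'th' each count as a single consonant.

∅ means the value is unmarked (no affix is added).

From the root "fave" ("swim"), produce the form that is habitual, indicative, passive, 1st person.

favithif

Attach voice passive -ith → faveith.
mood = indicative: zero marking, form stays faveith.
Attach person 1st person -u → faveithu.
Attach aspect habitual -if → faveithuif.
Apply vowel harmony: faveithuif → faveithiif.
Apply vowel deletion: faveithiif → favithif.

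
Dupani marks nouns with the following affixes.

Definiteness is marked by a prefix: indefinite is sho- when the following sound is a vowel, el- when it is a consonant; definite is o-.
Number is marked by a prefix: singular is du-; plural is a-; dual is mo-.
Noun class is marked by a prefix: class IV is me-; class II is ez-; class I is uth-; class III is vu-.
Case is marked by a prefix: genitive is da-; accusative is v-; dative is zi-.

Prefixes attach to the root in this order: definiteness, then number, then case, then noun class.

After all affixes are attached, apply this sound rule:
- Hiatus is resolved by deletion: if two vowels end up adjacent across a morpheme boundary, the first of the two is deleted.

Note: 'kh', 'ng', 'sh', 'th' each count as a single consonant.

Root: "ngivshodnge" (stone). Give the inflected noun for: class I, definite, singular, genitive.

Attach definiteness definite o- → ongivshodnge.
Attach number singular du- → duongivshodnge.
Attach case genitive da- → daduongivshodnge.
Attach noun class class I uth- → uthdaduongivshodnge.
Apply vowel deletion: uthdaduongivshodnge → uthdadongivshodnge.

uthdadongivshodnge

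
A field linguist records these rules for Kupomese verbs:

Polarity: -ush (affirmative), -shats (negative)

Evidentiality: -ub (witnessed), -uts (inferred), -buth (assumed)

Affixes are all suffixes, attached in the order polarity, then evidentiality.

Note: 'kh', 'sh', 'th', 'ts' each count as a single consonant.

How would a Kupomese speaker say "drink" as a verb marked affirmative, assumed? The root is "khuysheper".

Attach polarity affirmative -ush → khuysheperush.
Attach evidentiality assumed -buth → khuysheperushbuth.

khuysheperushbuth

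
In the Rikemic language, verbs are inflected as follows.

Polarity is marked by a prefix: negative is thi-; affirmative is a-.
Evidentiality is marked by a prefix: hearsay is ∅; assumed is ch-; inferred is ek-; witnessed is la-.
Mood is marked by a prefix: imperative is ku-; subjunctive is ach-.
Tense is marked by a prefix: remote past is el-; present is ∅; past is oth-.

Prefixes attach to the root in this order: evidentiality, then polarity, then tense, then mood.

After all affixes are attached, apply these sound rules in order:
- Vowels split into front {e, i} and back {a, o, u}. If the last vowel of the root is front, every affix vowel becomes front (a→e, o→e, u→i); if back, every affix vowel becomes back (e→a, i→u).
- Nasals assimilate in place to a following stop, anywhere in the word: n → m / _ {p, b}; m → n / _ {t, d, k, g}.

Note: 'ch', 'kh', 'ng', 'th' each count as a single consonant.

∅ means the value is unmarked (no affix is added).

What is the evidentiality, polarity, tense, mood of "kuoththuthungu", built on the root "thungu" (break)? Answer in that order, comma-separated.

hearsay, negative, past, imperative

Segment: ku-oth-thi-thungu.
evidentiality: ∅ → hearsay.
polarity: thi- → negative.
tense: oth- → past.
mood: ku- → imperative.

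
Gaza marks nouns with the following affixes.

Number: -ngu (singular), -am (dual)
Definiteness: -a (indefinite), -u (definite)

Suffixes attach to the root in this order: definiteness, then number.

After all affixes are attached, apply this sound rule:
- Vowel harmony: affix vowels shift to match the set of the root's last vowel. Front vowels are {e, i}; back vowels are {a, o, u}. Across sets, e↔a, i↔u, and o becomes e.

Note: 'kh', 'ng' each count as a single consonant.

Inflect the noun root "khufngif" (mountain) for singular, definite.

khufngifingi

Attach definiteness definite -u → khufngifu.
Attach number singular -ngu → khufngifungu.
Apply vowel harmony: khufngifungu → khufngifingi.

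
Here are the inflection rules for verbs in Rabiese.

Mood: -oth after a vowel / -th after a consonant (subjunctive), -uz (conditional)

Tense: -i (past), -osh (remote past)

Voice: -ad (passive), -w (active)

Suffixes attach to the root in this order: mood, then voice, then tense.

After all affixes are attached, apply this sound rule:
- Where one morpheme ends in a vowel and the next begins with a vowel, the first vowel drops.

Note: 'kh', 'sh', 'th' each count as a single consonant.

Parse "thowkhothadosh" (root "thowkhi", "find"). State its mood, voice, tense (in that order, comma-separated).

subjunctive, passive, remote past

Segment: thowkhi-oth-ad-osh.
mood: -oth/th → subjunctive.
voice: -ad → passive.
tense: -osh → remote past.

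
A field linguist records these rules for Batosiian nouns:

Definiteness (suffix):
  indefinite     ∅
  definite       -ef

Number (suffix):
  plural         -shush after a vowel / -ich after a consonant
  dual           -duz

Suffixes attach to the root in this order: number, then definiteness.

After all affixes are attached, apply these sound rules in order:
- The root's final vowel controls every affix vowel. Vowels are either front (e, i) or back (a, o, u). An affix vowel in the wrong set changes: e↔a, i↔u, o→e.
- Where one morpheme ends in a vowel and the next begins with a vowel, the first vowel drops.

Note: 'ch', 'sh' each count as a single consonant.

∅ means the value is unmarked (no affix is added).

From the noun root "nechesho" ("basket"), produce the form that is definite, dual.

necheshoduzaf

Attach number dual -duz → necheshoduz.
Attach definiteness definite -ef → necheshoduzef.
Apply vowel harmony: necheshoduzef → necheshoduzaf.
Vowel deletion: no change.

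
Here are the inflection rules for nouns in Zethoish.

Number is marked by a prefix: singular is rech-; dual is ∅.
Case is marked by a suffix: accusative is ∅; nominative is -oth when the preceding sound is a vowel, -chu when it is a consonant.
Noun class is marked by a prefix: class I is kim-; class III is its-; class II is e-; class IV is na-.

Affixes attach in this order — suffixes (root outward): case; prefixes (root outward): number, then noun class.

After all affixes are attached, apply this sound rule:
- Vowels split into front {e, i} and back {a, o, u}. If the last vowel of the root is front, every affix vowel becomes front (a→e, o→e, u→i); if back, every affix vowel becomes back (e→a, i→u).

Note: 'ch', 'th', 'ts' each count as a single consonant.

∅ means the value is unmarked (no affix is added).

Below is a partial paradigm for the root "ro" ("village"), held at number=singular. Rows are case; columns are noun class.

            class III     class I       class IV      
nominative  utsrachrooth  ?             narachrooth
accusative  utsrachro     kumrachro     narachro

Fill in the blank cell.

Attach number singular rech- → rechro.
Attach case nominative -oth (after vowel 'o') → rechrooth.
Attach noun class class I kim- → kimrechrooth.
Apply vowel harmony: kimrechrooth → kumrachrooth.

kumrachrooth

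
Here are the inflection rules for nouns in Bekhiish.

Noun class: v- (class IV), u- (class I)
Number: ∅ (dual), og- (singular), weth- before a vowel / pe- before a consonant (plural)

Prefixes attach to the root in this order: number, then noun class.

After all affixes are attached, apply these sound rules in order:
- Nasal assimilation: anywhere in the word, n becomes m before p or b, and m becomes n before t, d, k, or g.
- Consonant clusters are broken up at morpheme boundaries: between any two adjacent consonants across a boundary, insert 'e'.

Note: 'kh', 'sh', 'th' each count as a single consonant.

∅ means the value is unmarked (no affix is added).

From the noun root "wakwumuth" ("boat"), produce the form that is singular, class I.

uogewakwumuth

Attach number singular og- → ogwakwumuth.
Attach noun class class I u- → uogwakwumuth.
Nasal assimilation: no change.
Apply epenthesis: uogwakwumuth → uogewakwumuth.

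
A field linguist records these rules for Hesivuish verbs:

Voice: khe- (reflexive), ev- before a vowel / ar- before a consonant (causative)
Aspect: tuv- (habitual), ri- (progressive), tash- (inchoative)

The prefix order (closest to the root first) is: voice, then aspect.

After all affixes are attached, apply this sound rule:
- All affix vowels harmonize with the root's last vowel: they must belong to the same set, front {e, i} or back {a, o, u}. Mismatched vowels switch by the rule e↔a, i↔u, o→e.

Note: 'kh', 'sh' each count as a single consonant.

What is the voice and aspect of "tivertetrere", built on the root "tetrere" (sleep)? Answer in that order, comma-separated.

causative, habitual

Segment: tuv-ar-tetrere.
voice: ev/ar- → causative.
aspect: tuv- → habitual.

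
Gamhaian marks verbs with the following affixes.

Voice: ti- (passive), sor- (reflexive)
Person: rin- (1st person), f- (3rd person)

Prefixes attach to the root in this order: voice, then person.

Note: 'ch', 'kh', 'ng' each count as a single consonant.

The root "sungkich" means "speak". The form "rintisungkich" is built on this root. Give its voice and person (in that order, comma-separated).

passive, 1st person

Segment: rin-ti-sungkich.
voice: ti- → passive.
person: rin- → 1st person.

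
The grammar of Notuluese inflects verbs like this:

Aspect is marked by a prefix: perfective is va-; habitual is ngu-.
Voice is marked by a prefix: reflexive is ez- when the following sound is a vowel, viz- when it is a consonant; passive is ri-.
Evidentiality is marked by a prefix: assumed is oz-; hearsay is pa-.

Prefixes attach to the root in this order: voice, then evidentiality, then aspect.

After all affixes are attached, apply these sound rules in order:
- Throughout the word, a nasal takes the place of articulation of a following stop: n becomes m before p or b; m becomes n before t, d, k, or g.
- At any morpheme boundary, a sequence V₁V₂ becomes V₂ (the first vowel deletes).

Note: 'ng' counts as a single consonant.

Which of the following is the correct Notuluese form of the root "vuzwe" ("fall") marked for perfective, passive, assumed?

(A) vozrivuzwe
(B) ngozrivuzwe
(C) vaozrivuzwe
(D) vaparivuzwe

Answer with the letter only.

Attach voice passive ri- → rivuzwe.
Attach evidentiality assumed oz- → ozrivuzwe.
Attach aspect perfective va- → vaozrivuzwe.
Nasal assimilation: no change.
Apply vowel deletion: vaozrivuzwe → vozrivuzwe.
So the correct form is vozrivuzwe, option (A).
(B) ngozrivuzwe is wrong: it uses habitual instead of perfective for aspect.
(C) vaozrivuzwe is wrong: it fails to apply the sound rule(s).
(D) vaparivuzwe is wrong: it uses hearsay instead of assumed for evidentiality.

A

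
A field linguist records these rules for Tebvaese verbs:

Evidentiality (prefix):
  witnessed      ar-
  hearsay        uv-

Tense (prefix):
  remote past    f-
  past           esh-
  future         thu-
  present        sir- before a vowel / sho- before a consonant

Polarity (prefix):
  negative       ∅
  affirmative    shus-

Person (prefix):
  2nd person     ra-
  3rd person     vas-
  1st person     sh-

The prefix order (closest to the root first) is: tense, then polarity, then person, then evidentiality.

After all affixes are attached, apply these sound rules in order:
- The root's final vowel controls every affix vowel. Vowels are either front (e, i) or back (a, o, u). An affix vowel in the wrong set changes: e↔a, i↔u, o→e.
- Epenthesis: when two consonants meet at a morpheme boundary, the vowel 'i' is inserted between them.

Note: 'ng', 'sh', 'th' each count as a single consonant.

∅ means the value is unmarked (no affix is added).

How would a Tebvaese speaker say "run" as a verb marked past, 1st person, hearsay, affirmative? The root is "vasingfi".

ivishishiseshivasingfi

Attach tense past esh- → eshvasingfi.
Attach polarity affirmative shus- → shuseshvasingfi.
Attach person 1st person sh- → shshuseshvasingfi.
Attach evidentiality hearsay uv- → uvshshuseshvasingfi.
Apply vowel harmony: uvshshuseshvasingfi → ivshshiseshvasingfi.
Apply epenthesis: ivshshiseshvasingfi → ivishishiseshivasingfi.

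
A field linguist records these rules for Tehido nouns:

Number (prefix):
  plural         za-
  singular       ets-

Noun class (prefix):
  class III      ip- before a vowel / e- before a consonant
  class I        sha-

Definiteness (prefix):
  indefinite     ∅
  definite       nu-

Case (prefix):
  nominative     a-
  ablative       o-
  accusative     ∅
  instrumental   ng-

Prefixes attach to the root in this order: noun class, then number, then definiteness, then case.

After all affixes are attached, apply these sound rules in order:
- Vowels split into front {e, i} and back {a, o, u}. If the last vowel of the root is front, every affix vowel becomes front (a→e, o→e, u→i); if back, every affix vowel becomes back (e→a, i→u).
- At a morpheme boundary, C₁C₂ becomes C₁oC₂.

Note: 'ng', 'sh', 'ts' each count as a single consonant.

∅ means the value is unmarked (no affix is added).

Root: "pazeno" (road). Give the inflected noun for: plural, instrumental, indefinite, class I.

Attach noun class class I sha- → shapazeno.
Attach number plural za- → zashapazeno.
definiteness = indefinite: zero marking, form stays zashapazeno.
Attach case instrumental ng- → ngzashapazeno.
Vowel harmony: no change.
Apply epenthesis: ngzashapazeno → ngozashapazeno.

ngozashapazeno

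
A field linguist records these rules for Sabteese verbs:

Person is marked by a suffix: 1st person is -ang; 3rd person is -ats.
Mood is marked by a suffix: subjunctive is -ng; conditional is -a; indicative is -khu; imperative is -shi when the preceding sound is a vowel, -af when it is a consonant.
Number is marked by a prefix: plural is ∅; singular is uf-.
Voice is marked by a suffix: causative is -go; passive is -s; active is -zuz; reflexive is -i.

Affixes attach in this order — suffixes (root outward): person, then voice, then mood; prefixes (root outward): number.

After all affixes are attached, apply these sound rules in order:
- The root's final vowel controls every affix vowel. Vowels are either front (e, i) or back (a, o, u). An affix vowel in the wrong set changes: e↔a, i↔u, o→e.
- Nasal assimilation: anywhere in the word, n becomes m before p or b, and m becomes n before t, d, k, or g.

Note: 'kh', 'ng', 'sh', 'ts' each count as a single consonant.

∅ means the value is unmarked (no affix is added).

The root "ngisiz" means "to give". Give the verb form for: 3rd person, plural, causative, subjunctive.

ngisizetsgeng

Attach person 3rd person -ats → ngisizats.
Attach voice causative -go → ngisizatsgo.
number = plural: zero marking, form stays ngisizatsgo.
Attach mood subjunctive -ng → ngisizatsgong.
Apply vowel harmony: ngisizatsgong → ngisizetsgeng.
Nasal assimilation: no change.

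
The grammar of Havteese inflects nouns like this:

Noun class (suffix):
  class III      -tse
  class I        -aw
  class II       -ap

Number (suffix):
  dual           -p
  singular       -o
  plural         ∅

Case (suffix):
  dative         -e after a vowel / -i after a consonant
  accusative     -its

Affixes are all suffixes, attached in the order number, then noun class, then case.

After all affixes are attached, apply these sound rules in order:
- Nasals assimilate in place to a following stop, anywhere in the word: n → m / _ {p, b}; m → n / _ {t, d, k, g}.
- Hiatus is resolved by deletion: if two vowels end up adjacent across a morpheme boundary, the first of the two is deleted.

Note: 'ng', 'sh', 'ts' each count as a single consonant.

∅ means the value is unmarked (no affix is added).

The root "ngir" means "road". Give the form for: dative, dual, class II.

ngirpapi

Attach number dual -p → ngirp.
Attach noun class class II -ap → ngirpap.
Attach case dative -i (after consonant 'p') → ngirpapi.
Nasal assimilation: no change.
Vowel deletion: no change.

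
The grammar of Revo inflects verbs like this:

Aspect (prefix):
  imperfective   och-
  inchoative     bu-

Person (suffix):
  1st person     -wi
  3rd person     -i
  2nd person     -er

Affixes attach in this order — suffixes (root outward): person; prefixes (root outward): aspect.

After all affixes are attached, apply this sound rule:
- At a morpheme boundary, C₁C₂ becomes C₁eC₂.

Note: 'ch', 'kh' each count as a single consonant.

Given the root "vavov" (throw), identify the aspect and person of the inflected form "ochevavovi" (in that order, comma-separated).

Segment: och-vavov-i.
aspect: och- → imperfective.
person: -i → 3rd person.

imperfective, 3rd person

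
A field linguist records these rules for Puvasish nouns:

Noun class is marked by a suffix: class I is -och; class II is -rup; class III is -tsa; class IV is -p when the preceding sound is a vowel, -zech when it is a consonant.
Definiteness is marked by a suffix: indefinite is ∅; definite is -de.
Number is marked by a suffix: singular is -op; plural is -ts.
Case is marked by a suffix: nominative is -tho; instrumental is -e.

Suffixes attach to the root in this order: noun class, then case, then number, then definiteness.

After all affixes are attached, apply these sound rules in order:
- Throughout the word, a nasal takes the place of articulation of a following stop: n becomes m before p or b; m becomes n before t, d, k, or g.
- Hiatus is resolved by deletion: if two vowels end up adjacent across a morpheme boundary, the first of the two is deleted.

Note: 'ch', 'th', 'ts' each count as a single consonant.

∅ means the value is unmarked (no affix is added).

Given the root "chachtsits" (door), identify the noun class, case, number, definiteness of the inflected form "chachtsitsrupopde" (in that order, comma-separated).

Segment: chachtsits-rup-e-op-de.
noun class: -rup → class II.
case: -e → instrumental.
number: -op → singular.
definiteness: -de → definite.

class II, instrumental, singular, definite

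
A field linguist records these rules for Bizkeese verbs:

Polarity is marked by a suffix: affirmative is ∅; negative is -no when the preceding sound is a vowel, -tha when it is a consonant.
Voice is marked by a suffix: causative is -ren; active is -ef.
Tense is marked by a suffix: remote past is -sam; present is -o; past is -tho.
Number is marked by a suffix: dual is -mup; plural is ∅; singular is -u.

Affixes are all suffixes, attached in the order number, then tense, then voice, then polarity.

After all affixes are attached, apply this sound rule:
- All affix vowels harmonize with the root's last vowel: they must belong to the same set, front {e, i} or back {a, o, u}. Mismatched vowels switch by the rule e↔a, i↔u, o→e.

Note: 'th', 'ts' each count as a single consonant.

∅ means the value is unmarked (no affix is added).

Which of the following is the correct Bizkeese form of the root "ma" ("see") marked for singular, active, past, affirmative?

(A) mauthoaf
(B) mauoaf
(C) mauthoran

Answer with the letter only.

A

Attach number singular -u → mau.
Attach tense past -tho → mautho.
Attach voice active -ef → mauthoef.
polarity = affirmative: zero marking, form stays mauthoef.
Apply vowel harmony: mauthoef → mauthoaf.
So the correct form is mauthoaf, option (A).
(B) mauoaf is wrong: it uses present instead of past for tense.
(C) mauthoran is wrong: it uses causative instead of active for voice.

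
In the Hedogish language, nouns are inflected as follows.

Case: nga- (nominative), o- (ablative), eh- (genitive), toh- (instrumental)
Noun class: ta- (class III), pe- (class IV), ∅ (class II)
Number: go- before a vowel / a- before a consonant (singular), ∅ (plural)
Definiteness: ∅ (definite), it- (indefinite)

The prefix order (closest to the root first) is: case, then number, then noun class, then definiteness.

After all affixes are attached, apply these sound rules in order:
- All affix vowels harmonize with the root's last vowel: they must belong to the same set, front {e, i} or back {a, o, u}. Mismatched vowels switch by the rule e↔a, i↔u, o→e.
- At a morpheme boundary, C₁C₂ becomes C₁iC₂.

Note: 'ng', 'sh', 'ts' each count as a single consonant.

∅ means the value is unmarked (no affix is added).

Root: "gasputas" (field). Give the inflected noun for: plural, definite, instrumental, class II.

tohigasputas

Attach case instrumental toh- → tohgasputas.
number = plural: zero marking, form stays tohgasputas.
noun class = class II: zero marking, form stays tohgasputas.
definiteness = definite: zero marking, form stays tohgasputas.
Vowel harmony: no change.
Apply epenthesis: tohgasputas → tohigasputas.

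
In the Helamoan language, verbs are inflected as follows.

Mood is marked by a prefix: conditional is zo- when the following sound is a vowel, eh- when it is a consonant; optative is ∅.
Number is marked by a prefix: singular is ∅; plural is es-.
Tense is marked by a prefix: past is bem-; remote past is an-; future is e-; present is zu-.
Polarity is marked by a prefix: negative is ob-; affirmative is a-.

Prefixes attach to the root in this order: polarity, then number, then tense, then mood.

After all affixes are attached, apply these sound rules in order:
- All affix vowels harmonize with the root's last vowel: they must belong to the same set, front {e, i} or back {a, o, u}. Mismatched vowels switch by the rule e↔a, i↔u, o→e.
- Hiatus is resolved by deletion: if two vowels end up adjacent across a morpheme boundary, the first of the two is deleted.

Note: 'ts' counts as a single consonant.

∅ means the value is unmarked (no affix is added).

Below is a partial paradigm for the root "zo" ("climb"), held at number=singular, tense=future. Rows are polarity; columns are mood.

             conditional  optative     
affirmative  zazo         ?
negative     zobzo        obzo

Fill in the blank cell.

Attach polarity affirmative a- → azo.
number = singular: zero marking, form stays azo.
Attach tense future e- → eazo.
mood = optative: zero marking, form stays eazo.
Apply vowel harmony: eazo → aazo.
Apply vowel deletion: aazo → azo.

azo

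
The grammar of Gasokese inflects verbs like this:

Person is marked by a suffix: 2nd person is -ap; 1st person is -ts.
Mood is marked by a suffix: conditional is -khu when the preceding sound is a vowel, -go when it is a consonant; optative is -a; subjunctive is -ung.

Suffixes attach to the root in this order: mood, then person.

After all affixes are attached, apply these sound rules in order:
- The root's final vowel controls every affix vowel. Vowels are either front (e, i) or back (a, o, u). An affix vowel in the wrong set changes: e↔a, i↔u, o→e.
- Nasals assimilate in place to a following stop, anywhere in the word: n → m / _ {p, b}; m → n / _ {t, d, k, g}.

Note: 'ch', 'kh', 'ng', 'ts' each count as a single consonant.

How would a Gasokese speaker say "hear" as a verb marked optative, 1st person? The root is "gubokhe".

gubokheets

Attach mood optative -a → gubokhea.
Attach person 1st person -ts → gubokheats.
Apply vowel harmony: gubokheats → gubokheets.
Nasal assimilation: no change.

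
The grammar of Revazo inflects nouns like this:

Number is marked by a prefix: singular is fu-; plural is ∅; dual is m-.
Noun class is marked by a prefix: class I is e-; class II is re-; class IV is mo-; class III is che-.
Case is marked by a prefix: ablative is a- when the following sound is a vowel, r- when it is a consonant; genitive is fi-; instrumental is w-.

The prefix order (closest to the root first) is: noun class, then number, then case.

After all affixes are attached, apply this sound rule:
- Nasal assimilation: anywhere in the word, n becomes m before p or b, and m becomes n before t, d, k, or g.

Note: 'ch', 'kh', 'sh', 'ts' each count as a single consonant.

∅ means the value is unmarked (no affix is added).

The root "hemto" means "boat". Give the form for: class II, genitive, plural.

firehento

Attach noun class class II re- → rehemto.
number = plural: zero marking, form stays rehemto.
Attach case genitive fi- → firehemto.
Apply nasal assimilation: firehemto → firehento.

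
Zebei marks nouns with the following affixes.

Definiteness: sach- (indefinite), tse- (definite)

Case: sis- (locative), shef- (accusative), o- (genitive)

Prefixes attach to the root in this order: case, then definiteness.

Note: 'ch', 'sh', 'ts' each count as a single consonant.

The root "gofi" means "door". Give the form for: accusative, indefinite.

sachshefgofi

Attach case accusative shef- → shefgofi.
Attach definiteness indefinite sach- → sachshefgofi.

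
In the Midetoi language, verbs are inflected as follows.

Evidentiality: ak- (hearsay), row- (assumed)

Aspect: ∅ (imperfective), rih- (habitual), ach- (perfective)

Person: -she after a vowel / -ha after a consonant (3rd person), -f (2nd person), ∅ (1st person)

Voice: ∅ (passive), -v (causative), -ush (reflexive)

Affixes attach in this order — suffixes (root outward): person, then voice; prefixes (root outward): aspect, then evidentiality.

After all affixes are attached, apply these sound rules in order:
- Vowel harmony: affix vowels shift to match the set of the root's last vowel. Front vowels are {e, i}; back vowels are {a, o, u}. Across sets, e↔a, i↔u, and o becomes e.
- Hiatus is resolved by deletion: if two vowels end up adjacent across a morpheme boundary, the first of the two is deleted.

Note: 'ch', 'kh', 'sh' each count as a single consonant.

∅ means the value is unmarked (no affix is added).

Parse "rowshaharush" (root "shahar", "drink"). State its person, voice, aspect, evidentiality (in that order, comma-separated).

1st person, reflexive, imperfective, assumed

Segment: row-shahar-ush.
person: ∅ → 1st person.
voice: -ush → reflexive.
aspect: ∅ → imperfective.
evidentiality: row- → assumed.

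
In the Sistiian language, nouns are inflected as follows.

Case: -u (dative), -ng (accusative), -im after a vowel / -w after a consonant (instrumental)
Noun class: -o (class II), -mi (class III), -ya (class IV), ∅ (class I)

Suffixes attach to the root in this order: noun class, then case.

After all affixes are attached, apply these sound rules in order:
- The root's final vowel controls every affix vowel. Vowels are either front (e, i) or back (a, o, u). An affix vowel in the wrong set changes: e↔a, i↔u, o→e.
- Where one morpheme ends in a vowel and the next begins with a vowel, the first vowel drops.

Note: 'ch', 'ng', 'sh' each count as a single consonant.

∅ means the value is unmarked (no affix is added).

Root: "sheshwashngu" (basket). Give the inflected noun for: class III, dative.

sheshwashngumu

Attach noun class class III -mi → sheshwashngumi.
Attach case dative -u → sheshwashngumiu.
Apply vowel harmony: sheshwashngumiu → sheshwashngumuu.
Apply vowel deletion: sheshwashngumuu → sheshwashngumu.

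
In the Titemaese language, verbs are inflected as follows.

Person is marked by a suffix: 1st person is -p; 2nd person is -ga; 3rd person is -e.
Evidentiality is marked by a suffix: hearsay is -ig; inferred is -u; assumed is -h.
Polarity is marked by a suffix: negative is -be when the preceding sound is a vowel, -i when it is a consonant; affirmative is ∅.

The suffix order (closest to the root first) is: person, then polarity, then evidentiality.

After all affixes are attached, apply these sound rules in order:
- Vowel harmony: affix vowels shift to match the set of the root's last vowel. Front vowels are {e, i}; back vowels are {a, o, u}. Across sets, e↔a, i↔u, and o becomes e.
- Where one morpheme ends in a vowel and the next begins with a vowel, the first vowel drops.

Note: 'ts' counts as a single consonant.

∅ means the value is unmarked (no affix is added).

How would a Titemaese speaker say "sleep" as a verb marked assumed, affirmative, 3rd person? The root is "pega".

pegah

Attach person 3rd person -e → pegae.
polarity = affirmative: zero marking, form stays pegae.
Attach evidentiality assumed -h → pegaeh.
Apply vowel harmony: pegaeh → pegaah.
Apply vowel deletion: pegaah → pegah.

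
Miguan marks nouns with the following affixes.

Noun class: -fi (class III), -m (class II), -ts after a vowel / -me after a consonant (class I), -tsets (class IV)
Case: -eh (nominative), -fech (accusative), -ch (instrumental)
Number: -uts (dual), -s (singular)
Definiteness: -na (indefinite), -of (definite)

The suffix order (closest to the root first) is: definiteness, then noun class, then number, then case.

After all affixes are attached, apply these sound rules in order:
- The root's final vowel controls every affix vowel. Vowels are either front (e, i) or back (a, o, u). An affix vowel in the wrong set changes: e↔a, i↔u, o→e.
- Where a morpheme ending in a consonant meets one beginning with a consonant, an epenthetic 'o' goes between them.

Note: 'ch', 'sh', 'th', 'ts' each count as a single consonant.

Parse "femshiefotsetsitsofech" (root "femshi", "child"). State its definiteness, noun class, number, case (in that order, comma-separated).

definite, class IV, dual, accusative

Segment: femshi-of-tsets-uts-fech.
definiteness: -of → definite.
noun class: -tsets → class IV.
number: -uts → dual.
case: -fech → accusative.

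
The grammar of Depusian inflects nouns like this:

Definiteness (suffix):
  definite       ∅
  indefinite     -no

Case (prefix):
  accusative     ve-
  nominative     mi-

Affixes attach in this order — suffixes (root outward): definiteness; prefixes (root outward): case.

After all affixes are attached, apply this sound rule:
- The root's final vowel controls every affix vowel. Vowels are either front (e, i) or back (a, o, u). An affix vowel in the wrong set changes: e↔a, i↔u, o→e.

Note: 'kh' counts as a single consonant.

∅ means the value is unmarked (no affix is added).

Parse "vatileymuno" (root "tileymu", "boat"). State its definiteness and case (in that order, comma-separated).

Segment: ve-tileymu-no.
definiteness: -no → indefinite.
case: ve- → accusative.

indefinite, accusative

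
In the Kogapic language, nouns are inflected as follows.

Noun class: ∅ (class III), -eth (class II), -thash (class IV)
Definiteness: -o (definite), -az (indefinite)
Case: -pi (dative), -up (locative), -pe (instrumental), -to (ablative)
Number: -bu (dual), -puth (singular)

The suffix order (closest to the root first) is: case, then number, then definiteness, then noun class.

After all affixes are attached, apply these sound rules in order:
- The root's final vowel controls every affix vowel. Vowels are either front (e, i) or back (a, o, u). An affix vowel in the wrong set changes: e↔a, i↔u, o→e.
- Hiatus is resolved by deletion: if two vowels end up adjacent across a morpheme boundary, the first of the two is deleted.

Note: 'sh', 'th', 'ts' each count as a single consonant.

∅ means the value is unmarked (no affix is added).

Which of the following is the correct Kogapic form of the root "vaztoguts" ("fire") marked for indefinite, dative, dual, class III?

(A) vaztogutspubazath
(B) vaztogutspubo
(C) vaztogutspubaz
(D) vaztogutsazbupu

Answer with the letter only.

C

Attach case dative -pi → vaztogutspi.
Attach number dual -bu → vaztogutspibu.
Attach definiteness indefinite -az → vaztogutspibuaz.
noun class = class III: zero marking, form stays vaztogutspibuaz.
Apply vowel harmony: vaztogutspibuaz → vaztogutspubuaz.
Apply vowel deletion: vaztogutspubuaz → vaztogutspubaz.
So the correct form is vaztogutspubaz, option (C).
(B) vaztogutspubo is wrong: it uses definite instead of indefinite for definiteness.
(D) vaztogutsazbupu is wrong: it has the affixes in the wrong order.
(A) vaztogutspubazath is wrong: it uses class II instead of class III for noun class.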